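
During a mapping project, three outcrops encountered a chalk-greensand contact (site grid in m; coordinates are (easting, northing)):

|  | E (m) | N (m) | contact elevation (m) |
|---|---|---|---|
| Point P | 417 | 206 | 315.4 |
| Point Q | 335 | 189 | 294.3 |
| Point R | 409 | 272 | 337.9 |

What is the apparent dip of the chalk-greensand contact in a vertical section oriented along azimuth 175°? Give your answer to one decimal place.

19.1°

Two edge vectors: Point P→Point Q = (-82, -17, -21.1), Point P→Point R = (-8, 66, 22.5).
Normal n = (Point P→Point Q) × (Point P→Point R) = (1010.1, 2013.8, -5548).
So ∂z/∂E = −n_x/n_z = 0.18207 and ∂z/∂N = −n_y/n_z = 0.36298.
Unit vector along 175° is (sin 175°, cos 175°) = (0.0872, -0.9962).
Slope in that direction = a·(0.0872) + b·(-0.9962) = −0.34573.
Apparent dip = arctan|0.34573| = 19.1° (true dip is 22.1°, so apparent ≤ true as expected).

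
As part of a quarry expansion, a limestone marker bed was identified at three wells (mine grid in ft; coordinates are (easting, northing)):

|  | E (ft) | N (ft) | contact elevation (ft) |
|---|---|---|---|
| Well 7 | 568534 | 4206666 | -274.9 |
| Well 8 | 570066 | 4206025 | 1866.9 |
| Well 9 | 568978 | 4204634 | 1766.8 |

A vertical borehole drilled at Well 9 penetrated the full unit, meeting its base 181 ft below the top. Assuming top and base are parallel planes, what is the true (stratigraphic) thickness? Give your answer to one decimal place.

109.1 ft

Two edge vectors: Well 7→Well 8 = (1532, -641, 2141.8), Well 7→Well 9 = (444, -2032, 2041.7).
Normal n = (Well 7→Well 8) × (Well 7→Well 9) = (3043407.9, -2176925.2, -2828420).
So ∂z/∂E = −n_x/n_z = 1.07601 and ∂z/∂N = −n_y/n_z = −0.76966.
|∇z| = √(a²+b²) = 1.32294, so dip δ = arctan(1.32294) = 52.91°.
True thickness = vertical thickness × cos δ = 181 × cos 52.91° = 109.1 ft.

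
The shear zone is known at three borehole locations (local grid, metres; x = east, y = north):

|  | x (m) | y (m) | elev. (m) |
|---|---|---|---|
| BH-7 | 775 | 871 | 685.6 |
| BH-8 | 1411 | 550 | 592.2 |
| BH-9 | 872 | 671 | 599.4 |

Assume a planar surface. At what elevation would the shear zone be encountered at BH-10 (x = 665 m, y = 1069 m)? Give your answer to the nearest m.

770 m

Let the plane be z = a·x + b·y + c.
BH-8−BH-7: 636a − 321b = −93.4;  BH-9−BH-7: 97a − 200b = −86.2.
Solving gives a = 0.09359, b = 0.47639.
Then c = 685.6 − a·775 − b·871 = 198.14.
At (665, 1069): z = 62.2 + 509.3 + 198.14 = 769.6 m.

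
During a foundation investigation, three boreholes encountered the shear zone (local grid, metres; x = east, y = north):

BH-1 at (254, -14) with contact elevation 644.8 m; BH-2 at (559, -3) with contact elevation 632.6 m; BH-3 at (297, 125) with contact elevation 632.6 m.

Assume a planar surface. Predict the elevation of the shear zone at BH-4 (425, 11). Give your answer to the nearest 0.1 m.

636.5 m

Two edge vectors: BH-1→BH-2 = (305, 11, -12.2), BH-1→BH-3 = (43, 139, -12.2).
Normal n = (BH-1→BH-2) × (BH-1→BH-3) = (1561.6, 3196.4, 41922).
So ∂z/∂x = −n_x/n_z = −0.03725 and ∂z/∂y = −n_y/n_z = −0.07625.
Intercept c from BH-1: 644.8 + 9.46 − 1.07 = 653.19.
At (425, 11): z = −15.8 − 0.8 + 653.19 = 636.5 m.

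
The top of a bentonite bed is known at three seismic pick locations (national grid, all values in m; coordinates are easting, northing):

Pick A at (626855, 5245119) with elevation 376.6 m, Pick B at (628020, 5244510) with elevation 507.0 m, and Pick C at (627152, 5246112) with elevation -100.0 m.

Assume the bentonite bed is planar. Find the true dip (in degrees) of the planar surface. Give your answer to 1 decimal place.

24.7°

Two edge vectors: Pick A→Pick B = (1165, -609, 130.4), Pick A→Pick C = (297, 993, -476.6).
Normal n = (Pick A→Pick B) × (Pick A→Pick C) = (160762.2, 593967.8, 1337718).
So ∂z/∂easting = −n_x/n_z = −0.12018 and ∂z/∂northing = −n_y/n_z = −0.44402.
Gradient magnitude |∇z| = √(a² + b²) = √(0.01444 + 0.19715) = 0.45999.
True dip = arctan(0.45999) = 24.7°, dipping toward NNE (azimuth ≈ 015°).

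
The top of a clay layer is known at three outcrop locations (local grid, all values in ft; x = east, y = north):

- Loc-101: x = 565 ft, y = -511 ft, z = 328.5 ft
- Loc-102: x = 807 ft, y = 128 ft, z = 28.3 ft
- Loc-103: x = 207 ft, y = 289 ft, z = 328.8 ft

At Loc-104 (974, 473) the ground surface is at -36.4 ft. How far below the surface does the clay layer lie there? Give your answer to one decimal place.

Let the plane be z = a·x + b·y + c.
Loc-102−Loc-101: 242a + 639b = −300.2;  Loc-103−Loc-101: −358a + 800b = 0.3.
Solving gives a = −0.56907, b = −0.25428.
Then c = 328.5 − a·565 − b·-511 = 520.08.
At (974, 473): z_contact = −554.27 − 120.28 + 520.08 = -154.46 ft.
Depth below ground = -36.4 − (-154.46) = 118.1 ft.

118.1 ft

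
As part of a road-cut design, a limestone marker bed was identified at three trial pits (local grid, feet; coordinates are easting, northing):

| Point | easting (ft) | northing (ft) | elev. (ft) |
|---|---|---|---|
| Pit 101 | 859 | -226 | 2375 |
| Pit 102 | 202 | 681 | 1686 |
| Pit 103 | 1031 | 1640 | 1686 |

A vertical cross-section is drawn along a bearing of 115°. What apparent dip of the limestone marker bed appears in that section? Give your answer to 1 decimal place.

Let the plane be z = a·easting + b·northing + c.
Pit 102−Pit 101: −657a + 907b = −689;  Pit 103−Pit 101: 172a + 1866b = −689.
Solving gives a = 0.47812, b = −0.41331.
Unit vector along 115° is (sin 115°, cos 115°) = (0.9063, -0.4226).
Slope in that direction = a·(0.9063) + b·(-0.4226) = 0.60800.
Apparent dip = arctan|0.60800| = 31.3° (true dip is 32.3°, so apparent ≤ true as expected).

31.3°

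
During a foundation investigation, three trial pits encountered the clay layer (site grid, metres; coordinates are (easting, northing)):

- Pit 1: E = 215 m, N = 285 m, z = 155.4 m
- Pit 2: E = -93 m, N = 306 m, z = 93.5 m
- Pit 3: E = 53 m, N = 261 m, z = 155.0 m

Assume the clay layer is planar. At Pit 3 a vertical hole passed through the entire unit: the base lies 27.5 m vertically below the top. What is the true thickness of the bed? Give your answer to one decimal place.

Two edge vectors: Pit 1→Pit 2 = (-308, 21, -61.9), Pit 1→Pit 3 = (-162, -24, -0.4).
Normal n = (Pit 1→Pit 2) × (Pit 1→Pit 3) = (-1494, 9904.6, 10794).
So ∂z/∂E = −n_x/n_z = 0.13841 and ∂z/∂N = −n_y/n_z = −0.91760.
|∇z| = √(a²+b²) = 0.92798, so dip δ = arctan(0.92798) = 42.86°.
True thickness = vertical thickness × cos δ = 27.5 × cos 42.86° = 20.2 m.

20.2 m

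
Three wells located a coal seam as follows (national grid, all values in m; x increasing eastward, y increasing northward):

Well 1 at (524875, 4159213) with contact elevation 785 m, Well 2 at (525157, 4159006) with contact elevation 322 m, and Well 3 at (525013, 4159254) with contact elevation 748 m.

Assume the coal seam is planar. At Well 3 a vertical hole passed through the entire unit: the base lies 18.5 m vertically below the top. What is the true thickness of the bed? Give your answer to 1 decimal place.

10.3 m

Let the plane be z = a·x + b·y + c.
Well 2−Well 1: 282a − 207b = −463;  Well 3−Well 1: 138a + 41b = −37.
Solving gives a = −0.66393, b = 1.33224.
|∇z| = √(a²+b²) = 1.48851, so dip δ = arctan(1.48851) = 56.11°.
True thickness = vertical thickness × cos δ = 18.5 × cos 56.11° = 10.3 m.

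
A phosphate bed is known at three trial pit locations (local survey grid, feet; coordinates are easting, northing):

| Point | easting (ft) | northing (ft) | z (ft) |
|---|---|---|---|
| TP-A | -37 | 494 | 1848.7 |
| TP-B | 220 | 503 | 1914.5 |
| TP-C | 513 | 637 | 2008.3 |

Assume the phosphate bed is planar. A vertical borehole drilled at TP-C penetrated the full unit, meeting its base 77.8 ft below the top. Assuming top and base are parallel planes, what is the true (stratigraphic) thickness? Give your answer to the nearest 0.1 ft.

Two edge vectors: TP-A→TP-B = (257, 9, 65.8), TP-A→TP-C = (550, 143, 159.6).
Normal n = (TP-A→TP-B) × (TP-A→TP-C) = (-7973, -4827.2, 31801).
So ∂z/∂easting = −n_x/n_z = 0.25072 and ∂z/∂northing = −n_y/n_z = 0.15179.
|∇z| = √(a²+b²) = 0.29309, so dip δ = arctan(0.29309) = 16.34°.
True thickness = vertical thickness × cos δ = 77.8 × cos 16.34° = 74.7 ft.

74.7 ft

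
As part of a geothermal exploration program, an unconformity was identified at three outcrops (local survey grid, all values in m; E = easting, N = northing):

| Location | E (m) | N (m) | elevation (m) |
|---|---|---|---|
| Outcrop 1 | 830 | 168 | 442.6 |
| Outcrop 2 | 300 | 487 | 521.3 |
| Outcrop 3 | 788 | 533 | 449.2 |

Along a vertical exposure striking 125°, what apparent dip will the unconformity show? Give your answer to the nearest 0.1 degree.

6.9°

Let the plane be z = a·E + b·N + c.
Outcrop 2−Outcrop 1: −530a + 319b = 78.7;  Outcrop 3−Outcrop 1: −42a + 365b = 6.6.
Solving gives a = −0.14785, b = 0.00107.
Unit vector along 125° is (sin 125°, cos 125°) = (0.8192, -0.5736).
Slope in that direction = a·(0.8192) + b·(-0.5736) = −0.12172.
Apparent dip = arctan|0.12172| = 6.9° (true dip is 8.4°, so apparent ≤ true as expected).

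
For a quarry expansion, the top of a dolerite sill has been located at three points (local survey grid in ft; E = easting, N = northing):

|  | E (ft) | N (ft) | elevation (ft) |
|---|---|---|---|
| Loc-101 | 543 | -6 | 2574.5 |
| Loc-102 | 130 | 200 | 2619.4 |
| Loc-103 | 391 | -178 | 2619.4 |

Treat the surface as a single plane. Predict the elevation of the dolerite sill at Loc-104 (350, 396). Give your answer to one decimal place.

Two edge vectors: Loc-101→Loc-102 = (-413, 206, 44.9), Loc-101→Loc-103 = (-152, -172, 44.9).
Normal n = (Loc-101→Loc-102) × (Loc-101→Loc-103) = (16972.2, 11718.9, 102348).
So ∂z/∂E = −n_x/n_z = −0.16583 and ∂z/∂N = −n_y/n_z = −0.11450.
Intercept c from Loc-101: 2574.5 + 90.04 − 0.69 = 2663.86.
At (350, 396): z = −58.0 − 45.3 + 2663.86 = 2560.5 ft.

2560.5 ft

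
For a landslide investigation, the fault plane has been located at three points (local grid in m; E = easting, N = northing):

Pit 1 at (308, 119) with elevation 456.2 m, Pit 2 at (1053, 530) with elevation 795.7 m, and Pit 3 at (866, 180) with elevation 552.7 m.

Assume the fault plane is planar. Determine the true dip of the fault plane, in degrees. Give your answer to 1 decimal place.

Two edge vectors: Pit 1→Pit 2 = (745, 411, 339.5), Pit 1→Pit 3 = (558, 61, 96.5).
Normal n = (Pit 1→Pit 2) × (Pit 1→Pit 3) = (18952, 117548.5, -183893).
So ∂z/∂E = −n_x/n_z = 0.10306 and ∂z/∂N = −n_y/n_z = 0.63922.
Gradient magnitude |∇z| = √(a² + b²) = √(0.01062 + 0.40861) = 0.64748.
True dip = arctan(0.64748) = 32.9°, dipping toward S (azimuth ≈ 189°).

32.9°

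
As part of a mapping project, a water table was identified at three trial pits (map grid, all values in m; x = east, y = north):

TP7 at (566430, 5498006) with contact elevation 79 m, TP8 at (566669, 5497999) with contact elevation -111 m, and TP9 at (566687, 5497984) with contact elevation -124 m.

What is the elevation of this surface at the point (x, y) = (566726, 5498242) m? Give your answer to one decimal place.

-178.5 m

Two edge vectors: TP7→TP8 = (239, -7, -190), TP7→TP9 = (257, -22, -203).
Normal n = (TP7→TP8) × (TP7→TP9) = (-2759, -313, -3459).
So ∂z/∂x = −n_x/n_z = −0.797629373 and ∂z/∂y = −n_y/n_z = −0.090488581.
Intercept c from TP7: 79 + 451801.21 + 497506.76 = 949386.96.
At (566726, 5498242): z = −452037.3 − 497528.1 + 949386.96 = -178.5 m.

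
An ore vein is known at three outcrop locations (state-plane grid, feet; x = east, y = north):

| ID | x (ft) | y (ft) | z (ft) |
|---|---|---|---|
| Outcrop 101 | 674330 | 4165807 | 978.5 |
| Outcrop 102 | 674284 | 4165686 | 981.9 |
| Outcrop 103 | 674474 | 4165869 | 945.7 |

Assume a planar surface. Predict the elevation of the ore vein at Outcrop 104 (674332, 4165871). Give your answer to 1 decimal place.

Two edge vectors: Outcrop 101→Outcrop 102 = (-46, -121, 3.4), Outcrop 101→Outcrop 103 = (144, 62, -32.8).
Normal n = (Outcrop 101→Outcrop 102) × (Outcrop 101→Outcrop 103) = (3758, -1019.2, 14572).
So ∂z/∂x = −n_x/n_z = −0.257891847 and ∂z/∂y = −n_y/n_z = 0.069942355.
Intercept c from Outcrop 101: 978.5 + 173904.21 − 291366.35 = −116483.64.
At (674332, 4165871): z = −173904.7 + 291370.8 − 116483.64 = 982.5 ft.

982.5 ft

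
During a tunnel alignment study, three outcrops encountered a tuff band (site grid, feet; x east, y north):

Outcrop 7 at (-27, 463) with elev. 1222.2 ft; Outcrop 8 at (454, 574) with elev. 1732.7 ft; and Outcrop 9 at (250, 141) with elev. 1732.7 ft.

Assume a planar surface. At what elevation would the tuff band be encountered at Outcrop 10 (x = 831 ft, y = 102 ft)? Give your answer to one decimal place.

2446.4 ft

Two edge vectors: Outcrop 7→Outcrop 8 = (481, 111, 510.5), Outcrop 7→Outcrop 9 = (277, -322, 510.5).
Normal n = (Outcrop 7→Outcrop 8) × (Outcrop 7→Outcrop 9) = (221046.5, -104142, -185629).
So ∂z/∂x = −n_x/n_z = 1.19080 and ∂z/∂y = −n_y/n_z = −0.56102.
Intercept c from Outcrop 7: 1222.2 + 32.15 + 259.75 = 1514.10.
At (831, 102): z = 989.6 − 57.2 + 1514.10 = 2446.4 ft.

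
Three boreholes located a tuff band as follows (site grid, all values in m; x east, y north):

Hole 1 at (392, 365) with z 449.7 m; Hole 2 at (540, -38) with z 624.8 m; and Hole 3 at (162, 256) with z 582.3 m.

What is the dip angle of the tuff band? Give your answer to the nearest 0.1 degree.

32.4°

Two edge vectors: Hole 1→Hole 2 = (148, -403, 175.1), Hole 1→Hole 3 = (-230, -109, 132.6).
Normal n = (Hole 1→Hole 2) × (Hole 1→Hole 3) = (-34351.9, -59897.8, -108822).
So ∂z/∂x = −n_x/n_z = −0.31567 and ∂z/∂y = −n_y/n_z = −0.55042.
Gradient magnitude |∇z| = √(a² + b²) = √(0.09965 + 0.30296) = 0.63452.
True dip = arctan(0.63452) = 32.4°, dipping toward NNE (azimuth ≈ 030°).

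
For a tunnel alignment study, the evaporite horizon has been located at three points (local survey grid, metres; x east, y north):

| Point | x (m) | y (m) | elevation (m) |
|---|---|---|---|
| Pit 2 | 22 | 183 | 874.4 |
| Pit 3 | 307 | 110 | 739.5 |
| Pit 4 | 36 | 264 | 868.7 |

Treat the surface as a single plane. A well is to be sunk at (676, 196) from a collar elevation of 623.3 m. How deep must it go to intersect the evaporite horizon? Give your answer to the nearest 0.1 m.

Let the plane be z = a·x + b·y + c.
Pit 3−Pit 2: 285a − 73b = −134.9;  Pit 4−Pit 2: 14a + 81b = −5.7.
Solving gives a = −0.47053, b = 0.01096.
Then c = 874.4 − a·22 − b·183 = 882.75.
At (676, 196): z_contact = −318.08 + 2.15 + 882.75 = 566.82 m.
Depth below ground = 623.3 − 566.82 = 56.5 m.

56.5 m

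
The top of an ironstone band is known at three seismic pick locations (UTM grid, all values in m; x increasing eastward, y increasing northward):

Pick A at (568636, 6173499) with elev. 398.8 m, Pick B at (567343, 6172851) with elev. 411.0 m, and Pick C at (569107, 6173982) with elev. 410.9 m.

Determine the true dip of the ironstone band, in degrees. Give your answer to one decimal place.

Two edge vectors: Pick A→Pick B = (-1293, -648, 12.2), Pick A→Pick C = (471, 483, 12.1).
Normal n = (Pick A→Pick B) × (Pick A→Pick C) = (-13733.4, 21391.5, -319311).
So ∂z/∂x = −n_x/n_z = −0.04301 and ∂z/∂y = −n_y/n_z = 0.06699.
Gradient magnitude |∇z| = √(a² + b²) = √(0.00185 + 0.00449) = 0.07961.
True dip = arctan(0.07961) = 4.6°, dipping toward SSE (azimuth ≈ 147°).

4.6°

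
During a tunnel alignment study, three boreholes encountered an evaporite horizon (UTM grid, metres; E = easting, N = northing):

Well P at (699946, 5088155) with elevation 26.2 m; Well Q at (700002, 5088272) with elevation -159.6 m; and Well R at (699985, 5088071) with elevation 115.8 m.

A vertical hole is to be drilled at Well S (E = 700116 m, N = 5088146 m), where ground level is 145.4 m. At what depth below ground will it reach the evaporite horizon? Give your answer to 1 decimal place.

Two edge vectors: Well P→Well Q = (56, 117, -185.8), Well P→Well R = (39, -84, 89.6).
Normal n = (Well P→Well Q) × (Well P→Well R) = (-5124, -12263.8, -9267).
So ∂z/∂E = −n_x/n_z = −0.552929751 and ∂z/∂N = −n_y/n_z = −1.323384051.
Intercept c from Well P: 26.2 + 387020.97 + 6733583.18 = 7120630.34.
At (700116, 5088146): z_contact = −387114.97 − 6733571.27 + 7120630.34 = -55.89 m.
Depth below ground = 145.4 − (-55.89) = 201.3 m.

201.3 m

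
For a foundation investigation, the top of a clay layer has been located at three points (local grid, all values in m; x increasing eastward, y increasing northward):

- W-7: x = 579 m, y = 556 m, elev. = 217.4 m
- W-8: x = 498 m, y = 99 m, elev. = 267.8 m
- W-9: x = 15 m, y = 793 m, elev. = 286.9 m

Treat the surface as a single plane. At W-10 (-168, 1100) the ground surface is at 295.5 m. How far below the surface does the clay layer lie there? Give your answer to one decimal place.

Two edge vectors: W-7→W-8 = (-81, -457, 50.4), W-7→W-9 = (-564, 237, 69.5).
Normal n = (W-7→W-8) × (W-7→W-9) = (-43706.3, -22796.1, -276945).
So ∂z/∂x = −n_x/n_z = −0.157816 and ∂z/∂y = −n_y/n_z = −0.082313.
Intercept c from W-7: 217.4 + 91.38 + 45.77 = 354.54.
At (-168, 1100): z_contact = 26.51 − 90.54 + 354.54 = 290.51 m.
Depth below ground = 295.5 − 290.51 = 5.0 m.

5.0 m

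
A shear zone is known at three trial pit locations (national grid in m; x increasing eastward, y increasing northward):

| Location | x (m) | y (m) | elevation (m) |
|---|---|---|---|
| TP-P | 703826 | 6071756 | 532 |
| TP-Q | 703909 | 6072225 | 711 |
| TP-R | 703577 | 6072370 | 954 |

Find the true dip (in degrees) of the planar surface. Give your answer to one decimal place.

Two edge vectors: TP-P→TP-Q = (83, 469, 179), TP-P→TP-R = (-249, 614, 422).
Normal n = (TP-P→TP-Q) × (TP-P→TP-R) = (88012, -79597, 167743).
So ∂z/∂x = −n_x/n_z = −0.52468 and ∂z/∂y = −n_y/n_z = 0.47452.
Gradient magnitude |∇z| = √(a² + b²) = √(0.27529 + 0.22517) = 0.70743.
True dip = arctan(0.70743) = 35.3°, dipping toward SE (azimuth ≈ 132°).

35.3°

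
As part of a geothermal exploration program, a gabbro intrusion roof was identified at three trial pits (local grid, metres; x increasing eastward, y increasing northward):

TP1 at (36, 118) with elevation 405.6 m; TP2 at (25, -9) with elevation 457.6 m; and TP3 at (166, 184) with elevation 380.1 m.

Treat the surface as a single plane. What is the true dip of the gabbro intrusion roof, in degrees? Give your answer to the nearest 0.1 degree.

Two edge vectors: TP1→TP2 = (-11, -127, 52), TP1→TP3 = (130, 66, -25.5).
Normal n = (TP1→TP2) × (TP1→TP3) = (-193.5, 6479.5, 15784).
So ∂z/∂x = −n_x/n_z = 0.01226 and ∂z/∂y = −n_y/n_z = −0.41051.
Gradient magnitude |∇z| = √(a² + b²) = √(0.00015 + 0.16852) = 0.41069.
True dip = arctan(0.41069) = 22.3°, dipping toward N (azimuth ≈ 358°).

22.3°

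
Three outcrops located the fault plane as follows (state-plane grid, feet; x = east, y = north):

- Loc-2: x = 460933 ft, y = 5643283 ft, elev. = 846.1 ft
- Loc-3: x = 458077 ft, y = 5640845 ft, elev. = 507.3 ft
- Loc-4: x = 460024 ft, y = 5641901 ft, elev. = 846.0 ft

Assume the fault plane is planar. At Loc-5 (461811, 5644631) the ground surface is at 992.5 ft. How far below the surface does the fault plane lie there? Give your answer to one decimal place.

Two edge vectors: Loc-2→Loc-3 = (-2856, -2438, -338.8), Loc-2→Loc-4 = (-909, -1382, -0.1).
Normal n = (Loc-2→Loc-3) × (Loc-2→Loc-4) = (-467977.8, 307683.6, 1730850).
So ∂z/∂x = −n_x/n_z = 0.270374556 and ∂z/∂y = −n_y/n_z = −0.177764451.
Intercept c from Loc-2: 846.1 − 124624.56 + 1003175.10 = 879396.65.
At (461811, 5644631): z_contact = 124861.94 − 1003414.73 + 879396.65 = 843.86 ft.
Depth below ground = 992.5 − 843.86 = 148.6 ft.

148.6 ft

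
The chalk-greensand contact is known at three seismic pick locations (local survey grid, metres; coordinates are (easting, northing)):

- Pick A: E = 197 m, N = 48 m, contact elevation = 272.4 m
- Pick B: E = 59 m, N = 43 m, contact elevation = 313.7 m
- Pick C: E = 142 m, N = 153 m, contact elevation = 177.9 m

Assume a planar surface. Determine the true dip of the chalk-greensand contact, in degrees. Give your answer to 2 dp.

Two edge vectors: Pick A→Pick B = (-138, -5, 41.3), Pick A→Pick C = (-55, 105, -94.5).
Normal n = (Pick A→Pick B) × (Pick A→Pick C) = (-3864, -15312.5, -14765).
So ∂z/∂E = −n_x/n_z = −0.26170 and ∂z/∂N = −n_y/n_z = −1.03708.
Gradient magnitude |∇z| = √(a² + b²) = √(0.06849 + 1.07554) = 1.06959.
True dip = arctan(1.06959) = 46.93°, dipping toward NNE (azimuth ≈ 014°).

46.93°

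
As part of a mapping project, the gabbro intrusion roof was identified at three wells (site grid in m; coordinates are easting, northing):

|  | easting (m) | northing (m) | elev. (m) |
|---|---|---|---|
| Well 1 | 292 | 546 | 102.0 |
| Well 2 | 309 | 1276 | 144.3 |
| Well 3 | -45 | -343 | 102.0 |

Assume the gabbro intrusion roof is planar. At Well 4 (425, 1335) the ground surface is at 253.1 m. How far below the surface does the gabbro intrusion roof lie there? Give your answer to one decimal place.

Let the plane be z = a·easting + b·northing + c.
Well 2−Well 1: 17a + 730b = 42.3;  Well 3−Well 1: −337a − 889b = 0.
Solving gives a = −0.162864, b = 0.061738.
Then c = 102 − a·292 − b·546 = 115.85.
At (425, 1335): z_contact = −69.22 + 82.42 + 115.85 = 129.05 m.
Depth below ground = 253.1 − 129.05 = 124.0 m.

124.0 m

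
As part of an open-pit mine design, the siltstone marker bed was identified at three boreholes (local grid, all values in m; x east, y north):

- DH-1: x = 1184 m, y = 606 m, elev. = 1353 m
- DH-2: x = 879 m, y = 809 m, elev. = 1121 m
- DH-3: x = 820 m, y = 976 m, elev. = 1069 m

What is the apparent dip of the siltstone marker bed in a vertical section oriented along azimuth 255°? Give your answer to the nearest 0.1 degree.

Let the plane be z = a·x + b·y + c.
DH-2−DH-1: −305a + 203b = −232;  DH-3−DH-1: −364a + 370b = −284.
Solving gives a = 0.72355, b = −0.05575.
Unit vector along 255° is (sin 255°, cos 255°) = (-0.9659, -0.2588).
Slope in that direction = a·(-0.9659) + b·(-0.2588) = −0.68446.
Apparent dip = arctan|0.68446| = 34.4° (true dip is 36.0°, so apparent ≤ true as expected).

34.4°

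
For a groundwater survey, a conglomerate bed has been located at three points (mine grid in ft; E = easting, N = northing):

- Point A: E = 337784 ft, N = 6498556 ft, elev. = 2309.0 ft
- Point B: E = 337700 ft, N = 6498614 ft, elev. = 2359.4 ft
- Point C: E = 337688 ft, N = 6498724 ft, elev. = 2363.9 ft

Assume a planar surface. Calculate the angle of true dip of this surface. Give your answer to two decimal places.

Two edge vectors: Point A→Point B = (-84, 58, 50.4), Point A→Point C = (-96, 168, 54.9).
Normal n = (Point A→Point B) × (Point A→Point C) = (-5283, -226.8, -8544).
So ∂z/∂E = −n_x/n_z = −0.61833 and ∂z/∂N = −n_y/n_z = −0.02654.
Gradient magnitude |∇z| = √(a² + b²) = √(0.38233 + 0.00070) = 0.61890.
True dip = arctan(0.61890) = 31.75°, dipping toward E (azimuth ≈ 088°).

31.75°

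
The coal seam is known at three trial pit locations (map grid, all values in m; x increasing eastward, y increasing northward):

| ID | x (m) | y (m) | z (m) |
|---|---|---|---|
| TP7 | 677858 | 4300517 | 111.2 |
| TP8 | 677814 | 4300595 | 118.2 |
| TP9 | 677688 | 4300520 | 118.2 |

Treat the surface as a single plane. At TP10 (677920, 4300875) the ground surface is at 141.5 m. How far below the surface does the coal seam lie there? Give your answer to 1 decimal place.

Let the plane be z = a·x + b·y + c.
TP8−TP7: −44a + 78b = 7;  TP9−TP7: −170a + 3b = 7.
Solving gives a = −0.039990859, b = 0.067184644.
Then c = 111.2 − a·677858 − b·4300517 = −261709.38.
At (677920, 4300875): z_contact = −27110.60 + 288952.75 − 261709.38 = 132.77 m.
Depth below ground = 141.5 − 132.77 = 8.7 m.

8.7 m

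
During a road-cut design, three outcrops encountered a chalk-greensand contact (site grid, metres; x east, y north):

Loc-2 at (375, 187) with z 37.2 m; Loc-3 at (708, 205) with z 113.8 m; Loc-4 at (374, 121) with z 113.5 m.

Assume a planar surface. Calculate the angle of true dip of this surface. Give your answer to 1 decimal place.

50.1°

Two edge vectors: Loc-2→Loc-3 = (333, 18, 76.6), Loc-2→Loc-4 = (-1, -66, 76.3).
Normal n = (Loc-2→Loc-3) × (Loc-2→Loc-4) = (6429, -25484.5, -21960).
So ∂z/∂x = −n_x/n_z = 0.29276 and ∂z/∂y = −n_y/n_z = −1.16050.
Gradient magnitude |∇z| = √(a² + b²) = √(0.08571 + 1.34675) = 1.19685.
True dip = arctan(1.19685) = 50.1°, dipping toward NNW (azimuth ≈ 346°).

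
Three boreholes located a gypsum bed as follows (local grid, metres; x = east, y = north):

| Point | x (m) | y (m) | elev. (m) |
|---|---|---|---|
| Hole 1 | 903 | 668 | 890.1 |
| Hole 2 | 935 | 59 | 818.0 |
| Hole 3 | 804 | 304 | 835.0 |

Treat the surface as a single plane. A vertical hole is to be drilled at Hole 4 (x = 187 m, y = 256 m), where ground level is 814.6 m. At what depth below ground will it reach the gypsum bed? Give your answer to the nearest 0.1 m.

Let the plane be z = a·x + b·y + c.
Hole 2−Hole 1: 32a − 609b = −72.1;  Hole 3−Hole 1: −99a − 364b = −55.1.
Solving gives a = 0.10163, b = 0.12373.
Then c = 890.1 − a·903 − b·668 = 715.67.
At (187, 256): z_contact = 19.01 + 31.68 + 715.67 = 766.35 m.
Depth below ground = 814.6 − 766.35 = 48.2 m.

48.2 m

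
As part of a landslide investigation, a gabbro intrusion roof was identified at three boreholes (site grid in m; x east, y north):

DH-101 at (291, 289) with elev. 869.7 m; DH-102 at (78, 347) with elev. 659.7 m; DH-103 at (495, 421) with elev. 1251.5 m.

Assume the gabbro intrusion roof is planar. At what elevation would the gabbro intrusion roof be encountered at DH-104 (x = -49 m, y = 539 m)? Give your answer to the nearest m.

Two edge vectors: DH-101→DH-102 = (-213, 58, -210), DH-101→DH-103 = (204, 132, 381.8).
Normal n = (DH-101→DH-102) × (DH-101→DH-103) = (49864.4, 38483.4, -39948).
So ∂z/∂x = −n_x/n_z = 1.24823 and ∂z/∂y = −n_y/n_z = 0.96334.
Intercept c from DH-101: 869.7 − 363.24 − 278.40 = 228.06.
At (-49, 539): z = −61.2 + 519.2 + 228.06 = 686.1 m.

686 m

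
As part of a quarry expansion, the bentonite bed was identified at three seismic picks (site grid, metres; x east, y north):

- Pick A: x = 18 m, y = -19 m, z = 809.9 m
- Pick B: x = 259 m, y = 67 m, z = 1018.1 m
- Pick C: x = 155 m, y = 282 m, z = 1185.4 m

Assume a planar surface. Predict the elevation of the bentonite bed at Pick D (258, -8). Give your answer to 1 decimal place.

Two edge vectors: Pick A→Pick B = (241, 86, 208.2), Pick A→Pick C = (137, 301, 375.5).
Normal n = (Pick A→Pick B) × (Pick A→Pick C) = (-30375.2, -61972.1, 60759).
So ∂z/∂x = −n_x/n_z = 0.49993 and ∂z/∂y = −n_y/n_z = 1.01997.
Intercept c from Pick A: 809.9 − 9.00 + 19.38 = 820.28.
At (258, -8): z = 129.0 − 8.2 + 820.28 = 941.1 m.

941.1 m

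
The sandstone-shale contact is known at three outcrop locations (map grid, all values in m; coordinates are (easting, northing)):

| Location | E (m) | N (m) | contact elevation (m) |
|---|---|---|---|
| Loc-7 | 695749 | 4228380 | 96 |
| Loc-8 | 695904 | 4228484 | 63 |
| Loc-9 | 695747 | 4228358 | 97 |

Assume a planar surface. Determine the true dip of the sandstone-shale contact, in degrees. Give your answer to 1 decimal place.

11.1°

Let the plane be z = a·E + b·N + c.
Loc-8−Loc-7: 155a + 104b = −33;  Loc-9−Loc-7: −2a − 22b = 1.
Solving gives a = −0.19425, b = −0.02780.
Gradient magnitude |∇z| = √(a² + b²) = √(0.03773 + 0.00077) = 0.19623.
True dip = arctan(0.19623) = 11.1°, dipping toward E (azimuth ≈ 082°).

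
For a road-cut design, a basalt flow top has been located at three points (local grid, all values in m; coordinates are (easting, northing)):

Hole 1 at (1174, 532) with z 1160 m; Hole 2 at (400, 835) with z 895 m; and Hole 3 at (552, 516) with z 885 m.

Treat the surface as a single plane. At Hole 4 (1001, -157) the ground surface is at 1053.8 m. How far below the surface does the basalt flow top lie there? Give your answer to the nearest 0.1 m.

Two edge vectors: Hole 1→Hole 2 = (-774, 303, -265), Hole 1→Hole 3 = (-622, -16, -275).
Normal n = (Hole 1→Hole 2) × (Hole 1→Hole 3) = (-87565, -48020, 200850).
So ∂z/∂E = −n_x/n_z = 0.435972 and ∂z/∂N = −n_y/n_z = 0.239084.
Intercept c from Hole 1: 1160 − 511.83 − 127.19 = 520.98.
At (1001, -157): z_contact = 436.41 − 37.54 + 520.98 = 919.85 m.
Depth below ground = 1053.8 − 919.85 = 134.0 m.

134.0 m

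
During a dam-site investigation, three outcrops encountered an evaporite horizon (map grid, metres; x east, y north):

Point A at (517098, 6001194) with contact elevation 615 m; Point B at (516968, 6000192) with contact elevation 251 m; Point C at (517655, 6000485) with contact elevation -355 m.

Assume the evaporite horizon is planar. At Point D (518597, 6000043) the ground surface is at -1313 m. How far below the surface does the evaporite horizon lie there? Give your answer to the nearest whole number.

Two edge vectors: Point A→Point B = (-130, -1002, -364), Point A→Point C = (557, -709, -970).
Normal n = (Point A→Point B) × (Point A→Point C) = (713864, -328848, 650284).
So ∂z/∂x = −n_x/n_z = −1.09777267 and ∂z/∂y = −n_y/n_z = 0.50569905.
Intercept c from Point A: 615 + 567656.05 − 3034798.10 = −2466527.05.
At (518597, 6000043): z_contact = −569301.6 + 3034216.0 − 2466527.05 = -1612.6 m.
Depth below ground = -1313 − (-1612.6) = 300 m.

300 m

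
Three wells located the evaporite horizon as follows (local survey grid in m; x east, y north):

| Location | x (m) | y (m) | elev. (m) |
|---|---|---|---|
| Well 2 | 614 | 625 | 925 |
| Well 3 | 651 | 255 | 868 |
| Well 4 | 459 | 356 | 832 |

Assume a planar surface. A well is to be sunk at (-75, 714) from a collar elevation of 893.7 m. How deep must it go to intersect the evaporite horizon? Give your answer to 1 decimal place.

147.8 m

Two edge vectors: Well 2→Well 3 = (37, -370, -57), Well 2→Well 4 = (-155, -269, -93).
Normal n = (Well 2→Well 3) × (Well 2→Well 4) = (19077, 12276, -67303).
So ∂z/∂x = −n_x/n_z = 0.28345 and ∂z/∂y = −n_y/n_z = 0.18240.
Intercept c from Well 2: 925 − 174.04 − 114.00 = 636.96.
At (-75, 714): z_contact = −21.26 + 130.23 + 636.96 = 745.94 m.
Depth below ground = 893.7 − 745.94 = 147.8 m.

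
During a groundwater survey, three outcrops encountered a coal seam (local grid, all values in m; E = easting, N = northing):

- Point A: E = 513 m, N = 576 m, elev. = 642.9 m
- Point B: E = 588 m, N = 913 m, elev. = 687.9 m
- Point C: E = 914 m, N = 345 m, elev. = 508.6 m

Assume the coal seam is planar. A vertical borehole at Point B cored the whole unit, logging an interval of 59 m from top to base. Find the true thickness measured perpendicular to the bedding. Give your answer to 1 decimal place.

Let the plane be z = a·E + b·N + c.
Point B−Point A: 75a + 337b = 45;  Point C−Point A: 401a − 231b = −134.3.
Solving gives a = −0.22867, b = 0.18442.
|∇z| = √(a²+b²) = 0.29377, so dip δ = arctan(0.29377) = 16.37°.
True thickness = vertical thickness × cos δ = 59 × cos 16.37° = 56.6 m.

56.6 m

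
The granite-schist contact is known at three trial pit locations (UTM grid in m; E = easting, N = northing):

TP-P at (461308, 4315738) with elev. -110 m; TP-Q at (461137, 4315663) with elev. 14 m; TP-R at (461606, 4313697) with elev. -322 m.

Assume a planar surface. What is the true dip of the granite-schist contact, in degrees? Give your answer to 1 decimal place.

Let the plane be z = a·E + b·N + c.
TP-Q−TP-P: −171a − 75b = 124;  TP-R−TP-P: 298a − 2041b = −212.
Solving gives a = −0.72432, b = −0.00188.
Gradient magnitude |∇z| = √(a² + b²) = √(0.52464 + 0.00000) = 0.72432.
True dip = arctan(0.72432) = 35.9°, dipping toward E (azimuth ≈ 090°).

35.9°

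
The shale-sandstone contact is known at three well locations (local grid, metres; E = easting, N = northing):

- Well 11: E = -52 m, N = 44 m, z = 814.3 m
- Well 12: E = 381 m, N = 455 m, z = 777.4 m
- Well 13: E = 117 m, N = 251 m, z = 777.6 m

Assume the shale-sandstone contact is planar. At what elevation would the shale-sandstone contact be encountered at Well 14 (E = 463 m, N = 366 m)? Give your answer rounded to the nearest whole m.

Two edge vectors: Well 11→Well 12 = (433, 411, -36.9), Well 11→Well 13 = (169, 207, -36.7).
Normal n = (Well 11→Well 12) × (Well 11→Well 13) = (-7445.4, 9655, 20172).
So ∂z/∂E = −n_x/n_z = 0.36910 and ∂z/∂N = −n_y/n_z = −0.47863.
Intercept c from Well 11: 814.3 + 19.19 + 21.06 = 854.55.
At (463, 366): z = 170.9 − 175.2 + 854.55 = 850.3 m.

850 m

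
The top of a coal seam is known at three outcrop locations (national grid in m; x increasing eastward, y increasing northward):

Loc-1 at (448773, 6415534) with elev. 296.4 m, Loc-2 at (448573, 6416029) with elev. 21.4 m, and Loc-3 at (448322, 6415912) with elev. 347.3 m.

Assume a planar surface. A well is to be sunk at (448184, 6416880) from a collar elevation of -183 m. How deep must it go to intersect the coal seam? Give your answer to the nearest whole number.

229 m

Let the plane be z = a·x + b·y + c.
Loc-2−Loc-1: −200a + 495b = −275;  Loc-3−Loc-1: −451a + 378b = 50.9.
Solving gives a = −0.87470283, b = −0.90897084.
Then c = 296.4 − a·448773 − b·6415534 = 6224372.76.
At (448184, 6416880): z_contact = −392027.8 − 5832756.8 + 6224372.76 = -411.9 m.
Depth below ground = -183 − (-411.9) = 229 m.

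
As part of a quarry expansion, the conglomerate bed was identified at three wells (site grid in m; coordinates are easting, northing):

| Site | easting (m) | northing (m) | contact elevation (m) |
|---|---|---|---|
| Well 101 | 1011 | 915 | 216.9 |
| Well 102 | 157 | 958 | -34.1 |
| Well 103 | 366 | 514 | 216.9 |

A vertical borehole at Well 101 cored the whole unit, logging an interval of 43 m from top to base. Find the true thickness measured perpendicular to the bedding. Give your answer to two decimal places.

Two edge vectors: Well 101→Well 102 = (-854, 43, -251), Well 101→Well 103 = (-645, -401, 0).
Normal n = (Well 101→Well 102) × (Well 101→Well 103) = (-100651, 161895, 370189).
So ∂z/∂easting = −n_x/n_z = 0.27189 and ∂z/∂northing = −n_y/n_z = −0.43733.
|∇z| = √(a²+b²) = 0.51496, so dip δ = arctan(0.51496) = 27.25°.
True thickness = vertical thickness × cos δ = 43 × cos 27.25° = 38.23 m.

38.23 m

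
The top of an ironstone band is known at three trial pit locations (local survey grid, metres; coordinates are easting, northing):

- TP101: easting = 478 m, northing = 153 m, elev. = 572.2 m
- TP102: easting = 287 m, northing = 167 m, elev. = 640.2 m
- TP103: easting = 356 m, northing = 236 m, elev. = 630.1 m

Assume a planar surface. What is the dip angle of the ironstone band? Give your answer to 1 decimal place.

Two edge vectors: TP101→TP102 = (-191, 14, 68), TP101→TP103 = (-122, 83, 57.9).
Normal n = (TP101→TP102) × (TP101→TP103) = (-4833.4, 2762.9, -14145).
So ∂z/∂easting = −n_x/n_z = −0.34170 and ∂z/∂northing = −n_y/n_z = 0.19533.
Gradient magnitude |∇z| = √(a² + b²) = √(0.11676 + 0.03815) = 0.39359.
True dip = arctan(0.39359) = 21.5°, dipping toward ESE (azimuth ≈ 120°).

21.5°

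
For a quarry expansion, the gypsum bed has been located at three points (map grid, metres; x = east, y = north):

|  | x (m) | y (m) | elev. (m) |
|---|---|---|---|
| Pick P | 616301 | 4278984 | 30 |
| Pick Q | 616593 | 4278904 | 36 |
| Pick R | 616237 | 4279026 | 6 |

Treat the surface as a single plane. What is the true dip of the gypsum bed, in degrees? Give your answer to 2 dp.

Two edge vectors: Pick P→Pick Q = (292, -80, 6), Pick P→Pick R = (-64, 42, -24).
Normal n = (Pick P→Pick Q) × (Pick P→Pick R) = (1668, 6624, 7144).
So ∂z/∂x = −n_x/n_z = −0.23348 and ∂z/∂y = −n_y/n_z = −0.92721.
Gradient magnitude |∇z| = √(a² + b²) = √(0.05451 + 0.85972) = 0.95616.
True dip = arctan(0.95616) = 43.72°, dipping toward NNE (azimuth ≈ 014°).

43.72°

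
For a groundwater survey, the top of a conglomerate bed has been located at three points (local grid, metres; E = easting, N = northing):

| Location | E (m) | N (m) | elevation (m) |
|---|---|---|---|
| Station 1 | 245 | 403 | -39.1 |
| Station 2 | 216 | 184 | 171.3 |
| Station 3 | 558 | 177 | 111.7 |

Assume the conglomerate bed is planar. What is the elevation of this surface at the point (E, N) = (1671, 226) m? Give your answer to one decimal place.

-149.4 m

Two edge vectors: Station 1→Station 2 = (-29, -219, 210.4), Station 1→Station 3 = (313, -226, 150.8).
Normal n = (Station 1→Station 2) × (Station 1→Station 3) = (14525.2, 70228.4, 75101).
So ∂z/∂E = −n_x/n_z = −0.193409 and ∂z/∂N = −n_y/n_z = −0.935119.
Intercept c from Station 1: -39.1 + 47.39 + 376.85 = 385.14.
At (1671, 226): z = −323.2 − 211.3 + 385.14 = -149.4 m.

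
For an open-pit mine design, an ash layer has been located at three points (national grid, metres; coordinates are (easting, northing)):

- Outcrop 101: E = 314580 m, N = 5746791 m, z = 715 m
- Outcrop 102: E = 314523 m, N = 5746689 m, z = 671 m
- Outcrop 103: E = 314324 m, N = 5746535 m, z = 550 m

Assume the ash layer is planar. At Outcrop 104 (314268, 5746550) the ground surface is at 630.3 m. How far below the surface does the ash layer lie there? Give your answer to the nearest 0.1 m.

104.9 m

Let the plane be z = a·E + b·N + c.
Outcrop 102−Outcrop 101: −57a − 102b = −44;  Outcrop 103−Outcrop 101: −256a − 256b = −165.
Solving gives a = 0.483159722, b = 0.161371528.
Then c = 715 − a·314580 − b·5746791 = −1078645.83.
At (314268, 5746550): z_contact = 151841.64 + 927329.55 − 1078645.83 = 525.36 m.
Depth below ground = 630.3 − 525.36 = 104.9 m.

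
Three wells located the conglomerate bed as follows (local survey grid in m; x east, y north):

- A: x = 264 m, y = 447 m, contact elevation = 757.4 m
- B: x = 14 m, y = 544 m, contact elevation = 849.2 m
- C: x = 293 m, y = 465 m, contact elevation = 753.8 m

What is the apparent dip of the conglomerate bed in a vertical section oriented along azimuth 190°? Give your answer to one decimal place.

10.7°

Two edge vectors: A→B = (-250, 97, 91.8), A→C = (29, 18, -3.6).
Normal n = (A→B) × (A→C) = (-2001.6, 1762.2, -7313).
So ∂z/∂x = −n_x/n_z = −0.27370 and ∂z/∂y = −n_y/n_z = 0.24097.
Unit vector along 190° is (sin 190°, cos 190°) = (-0.1736, -0.9848).
Slope in that direction = a·(-0.1736) + b·(-0.9848) = −0.18978.
Apparent dip = arctan|0.18978| = 10.7° (true dip is 20.0°, so apparent ≤ true as expected).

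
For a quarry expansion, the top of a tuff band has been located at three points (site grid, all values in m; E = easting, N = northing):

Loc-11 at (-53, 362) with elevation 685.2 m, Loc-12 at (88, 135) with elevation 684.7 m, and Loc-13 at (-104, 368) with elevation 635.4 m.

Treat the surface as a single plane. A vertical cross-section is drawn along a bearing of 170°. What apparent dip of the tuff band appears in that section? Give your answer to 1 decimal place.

Two edge vectors: Loc-11→Loc-12 = (141, -227, -0.5), Loc-11→Loc-13 = (-51, 6, -49.8).
Normal n = (Loc-11→Loc-12) × (Loc-11→Loc-13) = (11307.6, 7047.3, -10731).
So ∂z/∂E = −n_x/n_z = 1.05373 and ∂z/∂N = −n_y/n_z = 0.65672.
Unit vector along 170° is (sin 170°, cos 170°) = (0.1736, -0.9848).
Slope in that direction = a·(0.1736) + b·(-0.9848) = −0.46377.
Apparent dip = arctan|0.46377| = 24.9° (true dip is 51.2°, so apparent ≤ true as expected).

24.9°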